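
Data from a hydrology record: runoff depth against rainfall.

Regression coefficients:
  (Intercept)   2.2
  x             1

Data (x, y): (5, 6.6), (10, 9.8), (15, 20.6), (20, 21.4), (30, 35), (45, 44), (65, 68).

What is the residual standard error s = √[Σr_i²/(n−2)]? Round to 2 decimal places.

x=5: ŷ = 2.2 + 5 = 7.2; r = 6.6 − 7.2 = -0.6
x=10: ŷ = 2.2 + 10 = 12.2; r = 9.8 − 12.2 = -2.4
x=15: ŷ = 2.2 + 15 = 17.2; r = 20.6 − 17.2 = 3.4
x=20: ŷ = 2.2 + 20 = 22.2; r = 21.4 − 22.2 = -0.8
x=30: ŷ = 2.2 + 30 = 32.2; r = 35 − 32.2 = 2.8
x=45: ŷ = 2.2 + 45 = 47.2; r = 44 − 47.2 = -3.2
x=65: ŷ = 2.2 + 65 = 67.2; r = 68 − 67.2 = 0.8
SSE = 0.36 + 5.76 + 11.56 + 0.64 + 7.84 + 10.24 + 0.64 = 37.04
s = √(37.04/5) = √7.408 ≈ 2.72

s = 2.72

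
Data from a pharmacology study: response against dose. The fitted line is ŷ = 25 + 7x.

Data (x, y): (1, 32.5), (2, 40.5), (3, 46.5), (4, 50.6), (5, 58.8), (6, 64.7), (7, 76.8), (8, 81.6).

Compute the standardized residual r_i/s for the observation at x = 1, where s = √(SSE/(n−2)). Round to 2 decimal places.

x=1: ŷ = 25 + 7·1 = 32; r = 32.5 − 32 = 0.5
x=2: ŷ = 25 + 7·2 = 39; r = 40.5 − 39 = 1.5
x=3: ŷ = 25 + 7·3 = 46; r = 46.5 − 46 = 0.5
x=4: ŷ = 25 + 7·4 = 53; r = 50.6 − 53 = -2.4
x=5: ŷ = 25 + 7·5 = 60; r = 58.8 − 60 = -1.2
x=6: ŷ = 25 + 7·6 = 67; r = 64.7 − 67 = -2.3
x=7: ŷ = 25 + 7·7 = 74; r = 76.8 − 74 = 2.8
x=8: ŷ = 25 + 7·8 = 81; r = 81.6 − 81 = 0.6
SSE = 0.25 + 2.25 + 0.25 + 5.76 + 1.44 + 5.29 + 7.84 + 0.36 = 23.44
s = √(23.44/6) = 1.97653
r/s = 0.5 / 1.97653 = 0.25

0.25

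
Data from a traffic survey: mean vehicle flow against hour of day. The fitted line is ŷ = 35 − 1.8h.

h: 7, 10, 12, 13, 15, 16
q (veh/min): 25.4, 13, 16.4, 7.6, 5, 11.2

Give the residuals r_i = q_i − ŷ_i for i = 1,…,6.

3, -4, 3, -4, -3, 5

h=7: ŷ = 35 − 1.8·7 = 22.4; r = 25.4 − 22.4 = 3
h=10: ŷ = 35 − 1.8·10 = 17; r = 13 − 17 = -4
h=12: ŷ = 35 − 1.8·12 = 13.4; r = 16.4 − 13.4 = 3
h=13: ŷ = 35 − 1.8·13 = 11.6; r = 7.6 − 11.6 = -4
h=15: ŷ = 35 − 1.8·15 = 8; r = 5 − 8 = -3
h=16: ŷ = 35 − 1.8·16 = 6.2; r = 11.2 − 6.2 = 5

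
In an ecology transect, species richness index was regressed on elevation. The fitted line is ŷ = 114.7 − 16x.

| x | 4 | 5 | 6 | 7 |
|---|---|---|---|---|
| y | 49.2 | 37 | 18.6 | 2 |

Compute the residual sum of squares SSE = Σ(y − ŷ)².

SSE = 8.04

x=4: ŷ = 114.7 − 16·4 = 50.7; r = 49.2 − 50.7 = -1.5
x=5: ŷ = 114.7 − 16·5 = 34.7; r = 37 − 34.7 = 2.3
x=6: ŷ = 114.7 − 16·6 = 18.7; r = 18.6 − 18.7 = -0.1
x=7: ŷ = 114.7 − 16·7 = 2.7; r = 2 − 2.7 = -0.7
SSE = 2.25 + 5.29 + 0.01 + 0.49 = 8.04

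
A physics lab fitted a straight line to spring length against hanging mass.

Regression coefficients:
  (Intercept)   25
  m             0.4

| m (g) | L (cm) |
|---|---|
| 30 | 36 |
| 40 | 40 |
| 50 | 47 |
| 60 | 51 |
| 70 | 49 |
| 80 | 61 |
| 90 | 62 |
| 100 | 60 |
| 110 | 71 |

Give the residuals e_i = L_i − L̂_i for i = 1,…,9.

m=30: L̂ = 25 + 0.4·30 = 37; e = 36 − 37 = -1
m=40: L̂ = 25 + 0.4·40 = 41; e = 40 − 41 = -1
m=50: L̂ = 25 + 0.4·50 = 45; e = 47 − 45 = 2
m=60: L̂ = 25 + 0.4·60 = 49; e = 51 − 49 = 2
m=70: L̂ = 25 + 0.4·70 = 53; e = 49 − 53 = -4
m=80: L̂ = 25 + 0.4·80 = 57; e = 61 − 57 = 4
m=90: L̂ = 25 + 0.4·90 = 61; e = 62 − 61 = 1
m=100: L̂ = 25 + 0.4·100 = 65; e = 60 − 65 = -5
m=110: L̂ = 25 + 0.4·110 = 69; e = 71 − 69 = 2

-1, -1, 2, 2, -4, 4, 1, -5, 2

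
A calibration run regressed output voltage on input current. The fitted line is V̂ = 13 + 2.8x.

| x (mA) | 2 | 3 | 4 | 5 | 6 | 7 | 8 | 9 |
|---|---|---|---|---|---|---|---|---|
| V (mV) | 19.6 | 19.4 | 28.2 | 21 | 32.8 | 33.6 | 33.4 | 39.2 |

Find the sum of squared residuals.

SSE = 72

x=2: V̂ = 13 + 2.8·2 = 18.6; e = 19.6 − 18.6 = 1
x=3: V̂ = 13 + 2.8·3 = 21.4; e = 19.4 − 21.4 = -2
x=4: V̂ = 13 + 2.8·4 = 24.2; e = 28.2 − 24.2 = 4
x=5: V̂ = 13 + 2.8·5 = 27; e = 21 − 27 = -6
x=6: V̂ = 13 + 2.8·6 = 29.8; e = 32.8 − 29.8 = 3
x=7: V̂ = 13 + 2.8·7 = 32.6; e = 33.6 − 32.6 = 1
x=8: V̂ = 13 + 2.8·8 = 35.4; e = 33.4 − 35.4 = -2
x=9: V̂ = 13 + 2.8·9 = 38.2; e = 39.2 − 38.2 = 1
SSE = 1 + 4 + 16 + 36 + 9 + 1 + 4 + 1 = 72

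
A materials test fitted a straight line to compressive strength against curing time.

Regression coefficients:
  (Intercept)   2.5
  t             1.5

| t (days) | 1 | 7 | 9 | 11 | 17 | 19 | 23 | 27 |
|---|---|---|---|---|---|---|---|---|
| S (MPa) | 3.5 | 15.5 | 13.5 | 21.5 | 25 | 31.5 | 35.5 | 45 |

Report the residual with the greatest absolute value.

e = -3

t=1: Ŝ = 2.5 + 1.5·1 = 4; e = 3.5 − 4 = -0.5
t=7: Ŝ = 2.5 + 1.5·7 = 13; e = 15.5 − 13 = 2.5
t=9: Ŝ = 2.5 + 1.5·9 = 16; e = 13.5 − 16 = -2.5
t=11: Ŝ = 2.5 + 1.5·11 = 19; e = 21.5 − 19 = 2.5
t=17: Ŝ = 2.5 + 1.5·17 = 28; e = 25 − 28 = -3
t=19: Ŝ = 2.5 + 1.5·19 = 31; e = 31.5 − 31 = 0.5
t=23: Ŝ = 2.5 + 1.5·23 = 37; e = 35.5 − 37 = -1.5
t=27: Ŝ = 2.5 + 1.5·27 = 43; e = 45 − 43 = 2
Largest |e| is 3 at t = 17, residual -3.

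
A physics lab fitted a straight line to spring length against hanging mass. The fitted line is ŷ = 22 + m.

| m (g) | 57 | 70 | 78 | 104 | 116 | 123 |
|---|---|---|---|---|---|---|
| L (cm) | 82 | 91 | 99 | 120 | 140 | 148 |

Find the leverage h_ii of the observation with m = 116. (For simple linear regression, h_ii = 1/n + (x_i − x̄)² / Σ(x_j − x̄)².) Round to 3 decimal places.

h = 0.336

m̄ = (57 + 70 + 78 + 104 + 116 + 123)/6 = 91.3333
Σ(m − m̄)² = 1178.78 + 455.111 + 177.778 + 160.444 + 608.444 + 1002.78 = 3583.33
h = 1/6 + (24.6667)²/3583.33 = 0.166667 + 0.169798 = 0.336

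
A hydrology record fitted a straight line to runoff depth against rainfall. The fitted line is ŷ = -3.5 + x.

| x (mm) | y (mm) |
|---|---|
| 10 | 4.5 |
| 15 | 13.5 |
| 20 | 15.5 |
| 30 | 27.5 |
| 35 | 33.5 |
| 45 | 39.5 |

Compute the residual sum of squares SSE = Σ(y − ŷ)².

x=10: ŷ = -3.5 + 10 = 6.5; r = 4.5 − 6.5 = -2
x=15: ŷ = -3.5 + 15 = 11.5; r = 13.5 − 11.5 = 2
x=20: ŷ = -3.5 + 20 = 16.5; r = 15.5 − 16.5 = -1
x=30: ŷ = -3.5 + 30 = 26.5; r = 27.5 − 26.5 = 1
x=35: ŷ = -3.5 + 35 = 31.5; r = 33.5 − 31.5 = 2
x=45: ŷ = -3.5 + 45 = 41.5; r = 39.5 − 41.5 = -2
SSE = 4 + 4 + 1 + 1 + 4 + 4 = 18

SSE = 18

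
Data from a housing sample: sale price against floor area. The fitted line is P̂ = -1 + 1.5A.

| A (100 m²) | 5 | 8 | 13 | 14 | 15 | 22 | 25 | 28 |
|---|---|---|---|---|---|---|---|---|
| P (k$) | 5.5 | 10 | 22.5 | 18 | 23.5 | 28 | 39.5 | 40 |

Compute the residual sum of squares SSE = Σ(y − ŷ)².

A=5: P̂ = -1 + 1.5·5 = 6.5; r = 5.5 − 6.5 = -1
A=8: P̂ = -1 + 1.5·8 = 11; r = 10 − 11 = -1
A=13: P̂ = -1 + 1.5·13 = 18.5; r = 22.5 − 18.5 = 4
A=14: P̂ = -1 + 1.5·14 = 20; r = 18 − 20 = -2
A=15: P̂ = -1 + 1.5·15 = 21.5; r = 23.5 − 21.5 = 2
A=22: P̂ = -1 + 1.5·22 = 32; r = 28 − 32 = -4
A=25: P̂ = -1 + 1.5·25 = 36.5; r = 39.5 − 36.5 = 3
A=28: P̂ = -1 + 1.5·28 = 41; r = 40 − 41 = -1
SSE = 1 + 1 + 16 + 4 + 4 + 16 + 9 + 1 = 52

SSE = 52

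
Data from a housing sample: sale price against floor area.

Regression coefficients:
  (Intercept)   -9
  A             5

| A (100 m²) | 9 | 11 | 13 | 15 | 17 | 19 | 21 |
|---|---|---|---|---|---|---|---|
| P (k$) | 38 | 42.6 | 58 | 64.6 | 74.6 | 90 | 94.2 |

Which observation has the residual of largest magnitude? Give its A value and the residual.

A=9: P̂ = -9 + 5·9 = 36; e = 38 − 36 = 2
A=11: P̂ = -9 + 5·11 = 46; e = 42.6 − 46 = -3.4
A=13: P̂ = -9 + 5·13 = 56; e = 58 − 56 = 2
A=15: P̂ = -9 + 5·15 = 66; e = 64.6 − 66 = -1.4
A=17: P̂ = -9 + 5·17 = 76; e = 74.6 − 76 = -1.4
A=19: P̂ = -9 + 5·19 = 86; e = 90 − 86 = 4
A=21: P̂ = -9 + 5·21 = 96; e = 94.2 − 96 = -1.8
Largest |e| is 4 at A = 19, residual 4.

A = 19, e = 4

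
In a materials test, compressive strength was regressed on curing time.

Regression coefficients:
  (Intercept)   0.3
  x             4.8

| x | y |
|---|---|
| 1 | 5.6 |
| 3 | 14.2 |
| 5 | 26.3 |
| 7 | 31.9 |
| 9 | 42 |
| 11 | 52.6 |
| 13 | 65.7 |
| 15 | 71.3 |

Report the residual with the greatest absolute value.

x=1: ŷ = 0.3 + 4.8·1 = 5.1; r = 5.6 − 5.1 = 0.5
x=3: ŷ = 0.3 + 4.8·3 = 14.7; r = 14.2 − 14.7 = -0.5
x=5: ŷ = 0.3 + 4.8·5 = 24.3; r = 26.3 − 24.3 = 2
x=7: ŷ = 0.3 + 4.8·7 = 33.9; r = 31.9 − 33.9 = -2
x=9: ŷ = 0.3 + 4.8·9 = 43.5; r = 42 − 43.5 = -1.5
x=11: ŷ = 0.3 + 4.8·11 = 53.1; r = 52.6 − 53.1 = -0.5
x=13: ŷ = 0.3 + 4.8·13 = 62.7; r = 65.7 − 62.7 = 3
x=15: ŷ = 0.3 + 4.8·15 = 72.3; r = 71.3 − 72.3 = -1
Largest |r| is 3 at x = 13, residual 3.

r = 3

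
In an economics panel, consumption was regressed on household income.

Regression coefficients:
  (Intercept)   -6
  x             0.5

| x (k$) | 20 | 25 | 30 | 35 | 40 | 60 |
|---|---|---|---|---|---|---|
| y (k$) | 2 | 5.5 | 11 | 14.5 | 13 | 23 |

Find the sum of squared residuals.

SSE = 20

x=20: ŷ = -6 + 0.5·20 = 4; e = 2 − 4 = -2
x=25: ŷ = -6 + 0.5·25 = 6.5; e = 5.5 − 6.5 = -1
x=30: ŷ = -6 + 0.5·30 = 9; e = 11 − 9 = 2
x=35: ŷ = -6 + 0.5·35 = 11.5; e = 14.5 − 11.5 = 3
x=40: ŷ = -6 + 0.5·40 = 14; e = 13 − 14 = -1
x=60: ŷ = -6 + 0.5·60 = 24; e = 23 − 24 = -1
SSE = 4 + 1 + 4 + 9 + 1 + 1 = 20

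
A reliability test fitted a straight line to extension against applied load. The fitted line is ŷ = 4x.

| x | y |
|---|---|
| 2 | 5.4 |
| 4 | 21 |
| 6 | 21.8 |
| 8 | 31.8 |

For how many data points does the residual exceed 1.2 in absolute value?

3

x=2: ŷ = 4·2 = 8; r = 5.4 − 8 = -2.6
x=4: ŷ = 4·4 = 16; r = 21 − 16 = 5
x=6: ŷ = 4·6 = 24; r = 21.8 − 24 = -2.2
x=8: ŷ = 4·8 = 32; r = 31.8 − 32 = -0.2
|r| > 1.2: x=2 (|r|=2.6), x=4 (|r|=5), x=6 (|r|=2.2) → 3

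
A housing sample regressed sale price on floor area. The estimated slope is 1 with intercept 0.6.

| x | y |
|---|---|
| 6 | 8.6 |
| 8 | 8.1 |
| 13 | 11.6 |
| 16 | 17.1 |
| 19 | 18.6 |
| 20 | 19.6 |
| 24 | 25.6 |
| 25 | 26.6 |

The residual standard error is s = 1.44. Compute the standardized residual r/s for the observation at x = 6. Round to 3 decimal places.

1.389

ŷ = 0.6 + 6 = 6.6
r = 8.6 − 6.6 = 2
r/s = 2 / 1.44 = 1.389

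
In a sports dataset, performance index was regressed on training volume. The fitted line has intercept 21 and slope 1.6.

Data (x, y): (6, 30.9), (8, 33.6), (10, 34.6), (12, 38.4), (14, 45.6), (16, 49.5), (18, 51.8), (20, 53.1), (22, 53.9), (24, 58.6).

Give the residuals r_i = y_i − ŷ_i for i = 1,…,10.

x=6: ŷ = 21 + 1.6·6 = 30.6; r = 30.9 − 30.6 = 0.3
x=8: ŷ = 21 + 1.6·8 = 33.8; r = 33.6 − 33.8 = -0.2
x=10: ŷ = 21 + 1.6·10 = 37; r = 34.6 − 37 = -2.4
x=12: ŷ = 21 + 1.6·12 = 40.2; r = 38.4 − 40.2 = -1.8
x=14: ŷ = 21 + 1.6·14 = 43.4; r = 45.6 − 43.4 = 2.2
x=16: ŷ = 21 + 1.6·16 = 46.6; r = 49.5 − 46.6 = 2.9
x=18: ŷ = 21 + 1.6·18 = 49.8; r = 51.8 − 49.8 = 2
x=20: ŷ = 21 + 1.6·20 = 53; r = 53.1 − 53 = 0.1
x=22: ŷ = 21 + 1.6·22 = 56.2; r = 53.9 − 56.2 = -2.3
x=24: ŷ = 21 + 1.6·24 = 59.4; r = 58.6 − 59.4 = -0.8

0.3, -0.2, -2.4, -1.8, 2.2, 2.9, 2, 0.1, -2.3, -0.8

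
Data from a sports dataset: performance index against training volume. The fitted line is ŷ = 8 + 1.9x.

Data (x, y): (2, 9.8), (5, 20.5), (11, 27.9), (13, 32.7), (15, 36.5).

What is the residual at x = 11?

ŷ = 8 + 1.9·11 = 28.9
r = 27.9 − 28.9 = -1

r = -1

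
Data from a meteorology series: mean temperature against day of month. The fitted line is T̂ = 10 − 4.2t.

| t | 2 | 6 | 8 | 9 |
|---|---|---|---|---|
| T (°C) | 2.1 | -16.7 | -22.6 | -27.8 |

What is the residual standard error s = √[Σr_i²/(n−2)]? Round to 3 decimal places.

s = 1.323

t=2: T̂ = 10 − 4.2·2 = 1.6; r = 2.1 − 1.6 = 0.5
t=6: T̂ = 10 − 4.2·6 = -15.2; r = -16.7 − (-15.2) = -1.5
t=8: T̂ = 10 − 4.2·8 = -23.6; r = -22.6 − (-23.6) = 1
t=9: T̂ = 10 − 4.2·9 = -27.8; r = -27.8 − (-27.8) = 0
SSE = 0.25 + 2.25 + 1 + 0 = 3.5
s = √(3.5/2) = √1.75 ≈ 1.323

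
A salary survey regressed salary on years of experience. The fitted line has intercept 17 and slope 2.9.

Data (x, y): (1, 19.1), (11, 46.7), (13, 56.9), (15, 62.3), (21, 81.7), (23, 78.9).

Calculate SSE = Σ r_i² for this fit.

SSE = 51.04

x=1: ŷ = 17 + 2.9·1 = 19.9; r = 19.1 − 19.9 = -0.8
x=11: ŷ = 17 + 2.9·11 = 48.9; r = 46.7 − 48.9 = -2.2
x=13: ŷ = 17 + 2.9·13 = 54.7; r = 56.9 − 54.7 = 2.2
x=15: ŷ = 17 + 2.9·15 = 60.5; r = 62.3 − 60.5 = 1.8
x=21: ŷ = 17 + 2.9·21 = 77.9; r = 81.7 − 77.9 = 3.8
x=23: ŷ = 17 + 2.9·23 = 83.7; r = 78.9 − 83.7 = -4.8
SSE = 0.64 + 4.84 + 4.84 + 3.24 + 14.44 + 23.04 = 51.04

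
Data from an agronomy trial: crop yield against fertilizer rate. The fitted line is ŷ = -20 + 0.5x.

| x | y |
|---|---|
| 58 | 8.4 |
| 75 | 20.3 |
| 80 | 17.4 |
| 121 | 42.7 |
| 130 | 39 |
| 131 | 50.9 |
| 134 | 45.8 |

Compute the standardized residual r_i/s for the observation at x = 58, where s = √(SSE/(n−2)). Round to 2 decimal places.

x=58: ŷ = -20 + 0.5·58 = 9; r = 8.4 − 9 = -0.6
x=75: ŷ = -20 + 0.5·75 = 17.5; r = 20.3 − 17.5 = 2.8
x=80: ŷ = -20 + 0.5·80 = 20; r = 17.4 − 20 = -2.6
x=121: ŷ = -20 + 0.5·121 = 40.5; r = 42.7 − 40.5 = 2.2
x=130: ŷ = -20 + 0.5·130 = 45; r = 39 − 45 = -6
x=131: ŷ = -20 + 0.5·131 = 45.5; r = 50.9 − 45.5 = 5.4
x=134: ŷ = -20 + 0.5·134 = 47; r = 45.8 − 47 = -1.2
SSE = 0.36 + 7.84 + 6.76 + 4.84 + 36 + 29.16 + 1.44 = 86.4
s = √(86.4/5) = 4.15692
r/s = -0.6 / 4.15692 = -0.14

-0.14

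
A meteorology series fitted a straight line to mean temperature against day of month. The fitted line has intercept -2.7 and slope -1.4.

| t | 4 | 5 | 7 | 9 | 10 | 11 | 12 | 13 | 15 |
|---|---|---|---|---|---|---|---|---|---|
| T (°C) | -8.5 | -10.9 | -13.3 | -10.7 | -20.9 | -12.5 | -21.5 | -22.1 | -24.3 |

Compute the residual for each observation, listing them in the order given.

t=4: T̂ = -2.7 − 1.4·4 = -8.3; e = -8.5 − (-8.3) = -0.2
t=5: T̂ = -2.7 − 1.4·5 = -9.7; e = -10.9 − (-9.7) = -1.2
t=7: T̂ = -2.7 − 1.4·7 = -12.5; e = -13.3 − (-12.5) = -0.8
t=9: T̂ = -2.7 − 1.4·9 = -15.3; e = -10.7 − (-15.3) = 4.6
t=10: T̂ = -2.7 − 1.4·10 = -16.7; e = -20.9 − (-16.7) = -4.2
t=11: T̂ = -2.7 − 1.4·11 = -18.1; e = -12.5 − (-18.1) = 5.6
t=12: T̂ = -2.7 − 1.4·12 = -19.5; e = -21.5 − (-19.5) = -2
t=13: T̂ = -2.7 − 1.4·13 = -20.9; e = -22.1 − (-20.9) = -1.2
t=15: T̂ = -2.7 − 1.4·15 = -23.7; e = -24.3 − (-23.7) = -0.6

-0.2, -1.2, -0.8, 4.6, -4.2, 5.6, -2, -1.2, -0.6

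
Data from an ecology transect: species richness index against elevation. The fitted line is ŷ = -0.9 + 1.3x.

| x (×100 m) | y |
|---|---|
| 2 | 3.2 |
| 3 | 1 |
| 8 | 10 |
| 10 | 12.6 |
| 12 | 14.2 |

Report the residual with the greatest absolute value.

e = -2

x=2: ŷ = -0.9 + 1.3·2 = 1.7; e = 3.2 − 1.7 = 1.5
x=3: ŷ = -0.9 + 1.3·3 = 3; e = 1 − 3 = -2
x=8: ŷ = -0.9 + 1.3·8 = 9.5; e = 10 − 9.5 = 0.5
x=10: ŷ = -0.9 + 1.3·10 = 12.1; e = 12.6 − 12.1 = 0.5
x=12: ŷ = -0.9 + 1.3·12 = 14.7; e = 14.2 − 14.7 = -0.5
Largest |e| is 2 at x = 3, residual -2.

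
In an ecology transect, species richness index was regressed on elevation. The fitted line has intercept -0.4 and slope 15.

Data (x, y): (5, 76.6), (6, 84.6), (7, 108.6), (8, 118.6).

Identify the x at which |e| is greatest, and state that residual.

x=5: ŷ = -0.4 + 15·5 = 74.6; e = 76.6 − 74.6 = 2
x=6: ŷ = -0.4 + 15·6 = 89.6; e = 84.6 − 89.6 = -5
x=7: ŷ = -0.4 + 15·7 = 104.6; e = 108.6 − 104.6 = 4
x=8: ŷ = -0.4 + 15·8 = 119.6; e = 118.6 − 119.6 = -1
Largest |e| is 5 at x = 6, residual -5.

x = 6, e = -5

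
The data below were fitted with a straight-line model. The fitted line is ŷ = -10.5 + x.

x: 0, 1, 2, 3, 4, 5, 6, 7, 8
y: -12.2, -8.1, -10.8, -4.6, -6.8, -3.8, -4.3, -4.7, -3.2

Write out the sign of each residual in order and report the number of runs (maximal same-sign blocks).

7 runs

x=0: ŷ = -10.5 + 0 = -10.5; e = -12.2 − (-10.5) = -1.7
x=1: ŷ = -10.5 + 1 = -9.5; e = -8.1 − (-9.5) = 1.4
x=2: ŷ = -10.5 + 2 = -8.5; e = -10.8 − (-8.5) = -2.3
x=3: ŷ = -10.5 + 3 = -7.5; e = -4.6 − (-7.5) = 2.9
x=4: ŷ = -10.5 + 4 = -6.5; e = -6.8 − (-6.5) = -0.3
x=5: ŷ = -10.5 + 5 = -5.5; e = -3.8 − (-5.5) = 1.7
x=6: ŷ = -10.5 + 6 = -4.5; e = -4.3 − (-4.5) = 0.2
x=7: ŷ = -10.5 + 7 = -3.5; e = -4.7 − (-3.5) = -1.2
x=8: ŷ = -10.5 + 8 = -2.5; e = -3.2 − (-2.5) = -0.7
Signs: − + − + − + + − −
Runs: −×1, +×1, −×1, +×1, −×1, +×2, −×2 → 7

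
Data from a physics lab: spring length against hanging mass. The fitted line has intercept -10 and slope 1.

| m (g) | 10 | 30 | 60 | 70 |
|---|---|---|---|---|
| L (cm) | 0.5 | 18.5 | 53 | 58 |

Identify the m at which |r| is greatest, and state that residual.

m=10: ŷ = -10 + 10 = 0; r = 0.5 − 0 = 0.5
m=30: ŷ = -10 + 30 = 20; r = 18.5 − 20 = -1.5
m=60: ŷ = -10 + 60 = 50; r = 53 − 50 = 3
m=70: ŷ = -10 + 70 = 60; r = 58 − 60 = -2
Largest |r| is 3 at m = 60, residual 3.

m = 60, r = 3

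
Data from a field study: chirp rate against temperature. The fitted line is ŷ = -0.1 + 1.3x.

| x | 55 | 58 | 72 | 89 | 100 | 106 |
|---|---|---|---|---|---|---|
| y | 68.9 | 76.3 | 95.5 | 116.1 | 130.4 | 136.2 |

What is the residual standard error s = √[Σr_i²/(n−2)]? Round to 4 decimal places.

x=55: ŷ = -0.1 + 1.3·55 = 71.4; r = 68.9 − 71.4 = -2.5
x=58: ŷ = -0.1 + 1.3·58 = 75.3; r = 76.3 − 75.3 = 1
x=72: ŷ = -0.1 + 1.3·72 = 93.5; r = 95.5 − 93.5 = 2
x=89: ŷ = -0.1 + 1.3·89 = 115.6; r = 116.1 − 115.6 = 0.5
x=100: ŷ = -0.1 + 1.3·100 = 129.9; r = 130.4 − 129.9 = 0.5
x=106: ŷ = -0.1 + 1.3·106 = 137.7; r = 136.2 − 137.7 = -1.5
SSE = 6.25 + 1 + 4 + 0.25 + 0.25 + 2.25 = 14
s = √(14/4) = √3.5 ≈ 1.8708

s = 1.8708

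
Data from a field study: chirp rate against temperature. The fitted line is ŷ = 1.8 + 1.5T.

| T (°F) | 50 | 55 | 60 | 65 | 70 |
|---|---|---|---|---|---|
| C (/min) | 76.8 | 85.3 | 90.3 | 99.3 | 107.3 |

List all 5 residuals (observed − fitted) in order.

T=50: ŷ = 1.8 + 1.5·50 = 76.8; e = 76.8 − 76.8 = 0
T=55: ŷ = 1.8 + 1.5·55 = 84.3; e = 85.3 − 84.3 = 1
T=60: ŷ = 1.8 + 1.5·60 = 91.8; e = 90.3 − 91.8 = -1.5
T=65: ŷ = 1.8 + 1.5·65 = 99.3; e = 99.3 − 99.3 = 0
T=70: ŷ = 1.8 + 1.5·70 = 106.8; e = 107.3 − 106.8 = 0.5

0, 1, -1.5, 0, 0.5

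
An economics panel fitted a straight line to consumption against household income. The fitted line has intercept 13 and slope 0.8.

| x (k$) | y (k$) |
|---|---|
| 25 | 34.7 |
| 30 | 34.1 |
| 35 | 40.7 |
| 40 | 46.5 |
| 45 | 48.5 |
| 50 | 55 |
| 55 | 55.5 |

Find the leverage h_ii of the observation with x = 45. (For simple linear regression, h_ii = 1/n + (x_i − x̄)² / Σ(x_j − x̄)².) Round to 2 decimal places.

x̄ = (25 + 30 + 35 + 40 + 45 + 50 + 55)/7 = 40
Σ(x − x̄)² = 225 + 100 + 25 + 0 + 25 + 100 + 225 = 700
h = 1/7 + (5)²/700 = 0.142857 + 0.0357143 = 0.18

h = 0.18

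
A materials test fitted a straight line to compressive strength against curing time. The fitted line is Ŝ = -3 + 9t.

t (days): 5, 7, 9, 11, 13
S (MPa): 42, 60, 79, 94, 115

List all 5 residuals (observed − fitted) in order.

t=5: Ŝ = -3 + 9·5 = 42; e = 42 − 42 = 0
t=7: Ŝ = -3 + 9·7 = 60; e = 60 − 60 = 0
t=9: Ŝ = -3 + 9·9 = 78; e = 79 − 78 = 1
t=11: Ŝ = -3 + 9·11 = 96; e = 94 − 96 = -2
t=13: Ŝ = -3 + 9·13 = 114; e = 115 − 114 = 1

0, 0, 1, -2, 1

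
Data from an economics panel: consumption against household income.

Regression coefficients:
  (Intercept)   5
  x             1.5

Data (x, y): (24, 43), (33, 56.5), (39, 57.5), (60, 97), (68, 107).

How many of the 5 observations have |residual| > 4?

1

x=24: ŷ = 5 + 1.5·24 = 41; r = 43 − 41 = 2
x=33: ŷ = 5 + 1.5·33 = 54.5; r = 56.5 − 54.5 = 2
x=39: ŷ = 5 + 1.5·39 = 63.5; r = 57.5 − 63.5 = -6
x=60: ŷ = 5 + 1.5·60 = 95; r = 97 − 95 = 2
x=68: ŷ = 5 + 1.5·68 = 107; r = 107 − 107 = 0
|r| > 4: x=39 (|r|=6) → 1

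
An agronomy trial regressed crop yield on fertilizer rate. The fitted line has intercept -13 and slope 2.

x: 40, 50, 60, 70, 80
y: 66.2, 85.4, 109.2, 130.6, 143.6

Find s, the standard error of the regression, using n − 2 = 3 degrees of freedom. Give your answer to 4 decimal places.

s = 3.2944

x=40: ŷ = -13 + 2·40 = 67; e = 66.2 − 67 = -0.8
x=50: ŷ = -13 + 2·50 = 87; e = 85.4 − 87 = -1.6
x=60: ŷ = -13 + 2·60 = 107; e = 109.2 − 107 = 2.2
x=70: ŷ = -13 + 2·70 = 127; e = 130.6 − 127 = 3.6
x=80: ŷ = -13 + 2·80 = 147; e = 143.6 − 147 = -3.4
SSE = 0.64 + 2.56 + 4.84 + 12.96 + 11.56 = 32.56
s = √(32.56/3) = √10.8533 ≈ 3.2944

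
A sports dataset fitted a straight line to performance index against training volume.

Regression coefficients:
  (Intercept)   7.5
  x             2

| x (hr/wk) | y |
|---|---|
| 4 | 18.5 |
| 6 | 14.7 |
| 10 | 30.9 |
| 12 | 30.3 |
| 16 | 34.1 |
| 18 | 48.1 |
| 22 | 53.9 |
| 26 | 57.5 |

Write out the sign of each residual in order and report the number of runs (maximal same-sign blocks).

x=4: ŷ = 7.5 + 2·4 = 15.5; r = 18.5 − 15.5 = 3
x=6: ŷ = 7.5 + 2·6 = 19.5; r = 14.7 − 19.5 = -4.8
x=10: ŷ = 7.5 + 2·10 = 27.5; r = 30.9 − 27.5 = 3.4
x=12: ŷ = 7.5 + 2·12 = 31.5; r = 30.3 − 31.5 = -1.2
x=16: ŷ = 7.5 + 2·16 = 39.5; r = 34.1 − 39.5 = -5.4
x=18: ŷ = 7.5 + 2·18 = 43.5; r = 48.1 − 43.5 = 4.6
x=22: ŷ = 7.5 + 2·22 = 51.5; r = 53.9 − 51.5 = 2.4
x=26: ŷ = 7.5 + 2·26 = 59.5; r = 57.5 − 59.5 = -2
Signs: + − + − − + + −
Runs: +×1, −×1, +×1, −×2, +×2, −×1 → 6

6 runs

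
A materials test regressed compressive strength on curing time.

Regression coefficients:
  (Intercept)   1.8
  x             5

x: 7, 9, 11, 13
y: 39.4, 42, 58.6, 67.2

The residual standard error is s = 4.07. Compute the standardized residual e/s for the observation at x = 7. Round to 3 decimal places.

0.639

ŷ = 1.8 + 5·7 = 36.8
e = 39.4 − 36.8 = 2.6
e/s = 2.6 / 4.07 = 0.639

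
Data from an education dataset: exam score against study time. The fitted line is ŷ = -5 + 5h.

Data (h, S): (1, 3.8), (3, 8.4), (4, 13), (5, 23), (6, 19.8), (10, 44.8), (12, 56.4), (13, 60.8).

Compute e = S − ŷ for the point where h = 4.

e = -2

ŷ = -5 + 5·4 = 15
e = 13 − 15 = -2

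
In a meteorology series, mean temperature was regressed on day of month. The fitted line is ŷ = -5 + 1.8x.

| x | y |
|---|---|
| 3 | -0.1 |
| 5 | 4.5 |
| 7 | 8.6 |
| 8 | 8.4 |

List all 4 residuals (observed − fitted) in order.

-0.5, 0.5, 1, -1

x=3: ŷ = -5 + 1.8·3 = 0.4; r = -0.1 − 0.4 = -0.5
x=5: ŷ = -5 + 1.8·5 = 4; r = 4.5 − 4 = 0.5
x=7: ŷ = -5 + 1.8·7 = 7.6; r = 8.6 − 7.6 = 1
x=8: ŷ = -5 + 1.8·8 = 9.4; r = 8.4 − 9.4 = -1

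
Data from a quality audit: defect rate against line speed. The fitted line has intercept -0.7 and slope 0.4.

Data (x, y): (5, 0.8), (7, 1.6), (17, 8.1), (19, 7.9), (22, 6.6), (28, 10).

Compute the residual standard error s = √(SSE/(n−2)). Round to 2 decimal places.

s = 1.41

x=5: ŷ = -0.7 + 0.4·5 = 1.3; r = 0.8 − 1.3 = -0.5
x=7: ŷ = -0.7 + 0.4·7 = 2.1; r = 1.6 − 2.1 = -0.5
x=17: ŷ = -0.7 + 0.4·17 = 6.1; r = 8.1 − 6.1 = 2
x=19: ŷ = -0.7 + 0.4·19 = 6.9; r = 7.9 − 6.9 = 1
x=22: ŷ = -0.7 + 0.4·22 = 8.1; r = 6.6 − 8.1 = -1.5
x=28: ŷ = -0.7 + 0.4·28 = 10.5; r = 10 − 10.5 = -0.5
SSE = 0.25 + 0.25 + 4 + 1 + 2.25 + 0.25 = 8
s = √(8/4) = √2 ≈ 1.41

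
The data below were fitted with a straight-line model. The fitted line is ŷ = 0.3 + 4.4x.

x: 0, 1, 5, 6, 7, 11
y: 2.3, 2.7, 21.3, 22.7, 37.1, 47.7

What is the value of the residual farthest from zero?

e = 6

x=0: ŷ = 0.3 + 4.4·0 = 0.3; e = 2.3 − 0.3 = 2
x=1: ŷ = 0.3 + 4.4·1 = 4.7; e = 2.7 − 4.7 = -2
x=5: ŷ = 0.3 + 4.4·5 = 22.3; e = 21.3 − 22.3 = -1
x=6: ŷ = 0.3 + 4.4·6 = 26.7; e = 22.7 − 26.7 = -4
x=7: ŷ = 0.3 + 4.4·7 = 31.1; e = 37.1 − 31.1 = 6
x=11: ŷ = 0.3 + 4.4·11 = 48.7; e = 47.7 − 48.7 = -1
Largest |e| is 6 at x = 7, residual 6.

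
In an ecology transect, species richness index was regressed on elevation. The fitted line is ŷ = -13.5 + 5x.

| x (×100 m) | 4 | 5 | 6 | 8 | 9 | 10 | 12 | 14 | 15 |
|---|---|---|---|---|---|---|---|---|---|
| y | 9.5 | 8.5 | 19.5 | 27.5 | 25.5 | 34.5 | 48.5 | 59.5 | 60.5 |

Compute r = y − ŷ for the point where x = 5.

r = -3

ŷ = -13.5 + 5·5 = 11.5
r = 8.5 − 11.5 = -3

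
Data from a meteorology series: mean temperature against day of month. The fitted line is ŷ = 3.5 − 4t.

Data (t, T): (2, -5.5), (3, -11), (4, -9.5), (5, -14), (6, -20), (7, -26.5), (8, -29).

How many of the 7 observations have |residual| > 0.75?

t=2: ŷ = 3.5 − 4·2 = -4.5; e = -5.5 − (-4.5) = -1
t=3: ŷ = 3.5 − 4·3 = -8.5; e = -11 − (-8.5) = -2.5
t=4: ŷ = 3.5 − 4·4 = -12.5; e = -9.5 − (-12.5) = 3
t=5: ŷ = 3.5 − 4·5 = -16.5; e = -14 − (-16.5) = 2.5
t=6: ŷ = 3.5 − 4·6 = -20.5; e = -20 − (-20.5) = 0.5
t=7: ŷ = 3.5 − 4·7 = -24.5; e = -26.5 − (-24.5) = -2
t=8: ŷ = 3.5 − 4·8 = -28.5; e = -29 − (-28.5) = -0.5
|e| > 0.75: t=2 (|e|=1), t=3 (|e|=2.5), t=4 (|e|=3), t=5 (|e|=2.5), t=7 (|e|=2) → 5

5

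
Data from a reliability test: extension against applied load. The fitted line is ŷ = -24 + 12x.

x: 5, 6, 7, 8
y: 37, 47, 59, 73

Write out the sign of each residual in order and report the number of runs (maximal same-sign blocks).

x=5: ŷ = -24 + 12·5 = 36; e = 37 − 36 = 1
x=6: ŷ = -24 + 12·6 = 48; e = 47 − 48 = -1
x=7: ŷ = -24 + 12·7 = 60; e = 59 − 60 = -1
x=8: ŷ = -24 + 12·8 = 72; e = 73 − 72 = 1
Signs: + − − +
Runs: +×1, −×2, +×1 → 3

3 runs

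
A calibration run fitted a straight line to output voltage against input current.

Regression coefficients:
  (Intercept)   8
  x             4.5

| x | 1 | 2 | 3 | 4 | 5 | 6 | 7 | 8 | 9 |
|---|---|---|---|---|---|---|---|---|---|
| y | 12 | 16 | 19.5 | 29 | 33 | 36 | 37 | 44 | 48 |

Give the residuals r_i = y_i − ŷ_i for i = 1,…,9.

-0.5, -1, -2, 3, 2.5, 1, -2.5, 0, -0.5

x=1: ŷ = 8 + 4.5·1 = 12.5; r = 12 − 12.5 = -0.5
x=2: ŷ = 8 + 4.5·2 = 17; r = 16 − 17 = -1
x=3: ŷ = 8 + 4.5·3 = 21.5; r = 19.5 − 21.5 = -2
x=4: ŷ = 8 + 4.5·4 = 26; r = 29 − 26 = 3
x=5: ŷ = 8 + 4.5·5 = 30.5; r = 33 − 30.5 = 2.5
x=6: ŷ = 8 + 4.5·6 = 35; r = 36 − 35 = 1
x=7: ŷ = 8 + 4.5·7 = 39.5; r = 37 − 39.5 = -2.5
x=8: ŷ = 8 + 4.5·8 = 44; r = 44 − 44 = 0
x=9: ŷ = 8 + 4.5·9 = 48.5; r = 48 − 48.5 = -0.5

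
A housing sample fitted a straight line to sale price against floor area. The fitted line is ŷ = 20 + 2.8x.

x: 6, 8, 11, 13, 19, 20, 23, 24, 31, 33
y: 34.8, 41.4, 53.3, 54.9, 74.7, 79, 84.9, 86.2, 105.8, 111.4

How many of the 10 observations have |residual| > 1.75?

3

x=6: ŷ = 20 + 2.8·6 = 36.8; r = 34.8 − 36.8 = -2
x=8: ŷ = 20 + 2.8·8 = 42.4; r = 41.4 − 42.4 = -1
x=11: ŷ = 20 + 2.8·11 = 50.8; r = 53.3 − 50.8 = 2.5
x=13: ŷ = 20 + 2.8·13 = 56.4; r = 54.9 − 56.4 = -1.5
x=19: ŷ = 20 + 2.8·19 = 73.2; r = 74.7 − 73.2 = 1.5
x=20: ŷ = 20 + 2.8·20 = 76; r = 79 − 76 = 3
x=23: ŷ = 20 + 2.8·23 = 84.4; r = 84.9 − 84.4 = 0.5
x=24: ŷ = 20 + 2.8·24 = 87.2; r = 86.2 − 87.2 = -1
x=31: ŷ = 20 + 2.8·31 = 106.8; r = 105.8 − 106.8 = -1
x=33: ŷ = 20 + 2.8·33 = 112.4; r = 111.4 − 112.4 = -1
|r| > 1.75: x=6 (|r|=2), x=11 (|r|=2.5), x=20 (|r|=3) → 3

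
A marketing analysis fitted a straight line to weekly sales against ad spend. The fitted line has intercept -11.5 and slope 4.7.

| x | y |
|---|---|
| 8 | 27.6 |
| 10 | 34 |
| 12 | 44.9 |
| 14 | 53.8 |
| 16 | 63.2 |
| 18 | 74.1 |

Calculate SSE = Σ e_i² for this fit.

SSE = 6

x=8: ŷ = -11.5 + 4.7·8 = 26.1; e = 27.6 − 26.1 = 1.5
x=10: ŷ = -11.5 + 4.7·10 = 35.5; e = 34 − 35.5 = -1.5
x=12: ŷ = -11.5 + 4.7·12 = 44.9; e = 44.9 − 44.9 = 0
x=14: ŷ = -11.5 + 4.7·14 = 54.3; e = 53.8 − 54.3 = -0.5
x=16: ŷ = -11.5 + 4.7·16 = 63.7; e = 63.2 − 63.7 = -0.5
x=18: ŷ = -11.5 + 4.7·18 = 73.1; e = 74.1 − 73.1 = 1
SSE = 2.25 + 2.25 + 0 + 0.25 + 0.25 + 1 = 6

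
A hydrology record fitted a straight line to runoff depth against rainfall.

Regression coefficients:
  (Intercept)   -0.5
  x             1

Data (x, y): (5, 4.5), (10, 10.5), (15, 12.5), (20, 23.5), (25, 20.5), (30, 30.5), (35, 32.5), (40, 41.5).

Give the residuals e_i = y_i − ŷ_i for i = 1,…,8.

0, 1, -2, 4, -4, 1, -2, 2

x=5: ŷ = -0.5 + 5 = 4.5; e = 4.5 − 4.5 = 0
x=10: ŷ = -0.5 + 10 = 9.5; e = 10.5 − 9.5 = 1
x=15: ŷ = -0.5 + 15 = 14.5; e = 12.5 − 14.5 = -2
x=20: ŷ = -0.5 + 20 = 19.5; e = 23.5 − 19.5 = 4
x=25: ŷ = -0.5 + 25 = 24.5; e = 20.5 − 24.5 = -4
x=30: ŷ = -0.5 + 30 = 29.5; e = 30.5 − 29.5 = 1
x=35: ŷ = -0.5 + 35 = 34.5; e = 32.5 − 34.5 = -2
x=40: ŷ = -0.5 + 40 = 39.5; e = 41.5 − 39.5 = 2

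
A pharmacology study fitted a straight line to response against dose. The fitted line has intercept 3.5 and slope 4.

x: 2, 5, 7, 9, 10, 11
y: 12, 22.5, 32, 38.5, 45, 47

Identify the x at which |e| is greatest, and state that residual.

x = 10, e = 1.5

x=2: ŷ = 3.5 + 4·2 = 11.5; e = 12 − 11.5 = 0.5
x=5: ŷ = 3.5 + 4·5 = 23.5; e = 22.5 − 23.5 = -1
x=7: ŷ = 3.5 + 4·7 = 31.5; e = 32 − 31.5 = 0.5
x=9: ŷ = 3.5 + 4·9 = 39.5; e = 38.5 − 39.5 = -1
x=10: ŷ = 3.5 + 4·10 = 43.5; e = 45 − 43.5 = 1.5
x=11: ŷ = 3.5 + 4·11 = 47.5; e = 47 − 47.5 = -0.5
Largest |e| is 1.5 at x = 10, residual 1.5.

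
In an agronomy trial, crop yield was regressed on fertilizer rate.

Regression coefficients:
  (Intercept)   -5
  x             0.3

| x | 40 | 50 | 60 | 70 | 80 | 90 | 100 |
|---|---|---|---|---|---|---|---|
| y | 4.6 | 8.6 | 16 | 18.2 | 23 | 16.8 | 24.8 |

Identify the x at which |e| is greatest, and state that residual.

x = 90, e = -5.2

x=40: ŷ = -5 + 0.3·40 = 7; e = 4.6 − 7 = -2.4
x=50: ŷ = -5 + 0.3·50 = 10; e = 8.6 − 10 = -1.4
x=60: ŷ = -5 + 0.3·60 = 13; e = 16 − 13 = 3
x=70: ŷ = -5 + 0.3·70 = 16; e = 18.2 − 16 = 2.2
x=80: ŷ = -5 + 0.3·80 = 19; e = 23 − 19 = 4
x=90: ŷ = -5 + 0.3·90 = 22; e = 16.8 − 22 = -5.2
x=100: ŷ = -5 + 0.3·100 = 25; e = 24.8 − 25 = -0.2
Largest |e| is 5.2 at x = 90, residual -5.2.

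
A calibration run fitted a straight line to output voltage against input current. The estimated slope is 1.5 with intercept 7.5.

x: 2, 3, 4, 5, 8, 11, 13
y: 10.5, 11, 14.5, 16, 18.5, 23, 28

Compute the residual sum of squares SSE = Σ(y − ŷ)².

SSE = 6

x=2: ŷ = 7.5 + 1.5·2 = 10.5; e = 10.5 − 10.5 = 0
x=3: ŷ = 7.5 + 1.5·3 = 12; e = 11 − 12 = -1
x=4: ŷ = 7.5 + 1.5·4 = 13.5; e = 14.5 − 13.5 = 1
x=5: ŷ = 7.5 + 1.5·5 = 15; e = 16 − 15 = 1
x=8: ŷ = 7.5 + 1.5·8 = 19.5; e = 18.5 − 19.5 = -1
x=11: ŷ = 7.5 + 1.5·11 = 24; e = 23 − 24 = -1
x=13: ŷ = 7.5 + 1.5·13 = 27; e = 28 − 27 = 1
SSE = 0 + 1 + 1 + 1 + 1 + 1 + 1 = 6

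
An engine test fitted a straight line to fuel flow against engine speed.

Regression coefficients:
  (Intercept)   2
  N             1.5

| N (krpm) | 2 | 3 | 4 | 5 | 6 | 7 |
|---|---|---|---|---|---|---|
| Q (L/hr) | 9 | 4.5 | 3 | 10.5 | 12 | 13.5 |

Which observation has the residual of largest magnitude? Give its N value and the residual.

N = 4, e = -5

N=2: ŷ = 2 + 1.5·2 = 5; e = 9 − 5 = 4
N=3: ŷ = 2 + 1.5·3 = 6.5; e = 4.5 − 6.5 = -2
N=4: ŷ = 2 + 1.5·4 = 8; e = 3 − 8 = -5
N=5: ŷ = 2 + 1.5·5 = 9.5; e = 10.5 − 9.5 = 1
N=6: ŷ = 2 + 1.5·6 = 11; e = 12 − 11 = 1
N=7: ŷ = 2 + 1.5·7 = 12.5; e = 13.5 − 12.5 = 1
Largest |e| is 5 at N = 4, residual -5.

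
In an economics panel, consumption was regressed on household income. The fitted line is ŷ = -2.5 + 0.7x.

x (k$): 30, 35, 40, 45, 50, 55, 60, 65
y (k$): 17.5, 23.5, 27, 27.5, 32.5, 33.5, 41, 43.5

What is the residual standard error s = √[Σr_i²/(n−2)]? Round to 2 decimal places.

x=30: ŷ = -2.5 + 0.7·30 = 18.5; r = 17.5 − 18.5 = -1
x=35: ŷ = -2.5 + 0.7·35 = 22; r = 23.5 − 22 = 1.5
x=40: ŷ = -2.5 + 0.7·40 = 25.5; r = 27 − 25.5 = 1.5
x=45: ŷ = -2.5 + 0.7·45 = 29; r = 27.5 − 29 = -1.5
x=50: ŷ = -2.5 + 0.7·50 = 32.5; r = 32.5 − 32.5 = 0
x=55: ŷ = -2.5 + 0.7·55 = 36; r = 33.5 − 36 = -2.5
x=60: ŷ = -2.5 + 0.7·60 = 39.5; r = 41 − 39.5 = 1.5
x=65: ŷ = -2.5 + 0.7·65 = 43; r = 43.5 − 43 = 0.5
SSE = 1 + 2.25 + 2.25 + 2.25 + 0 + 6.25 + 2.25 + 0.25 = 16.5
s = √(16.5/6) = √2.75 ≈ 1.66

s = 1.66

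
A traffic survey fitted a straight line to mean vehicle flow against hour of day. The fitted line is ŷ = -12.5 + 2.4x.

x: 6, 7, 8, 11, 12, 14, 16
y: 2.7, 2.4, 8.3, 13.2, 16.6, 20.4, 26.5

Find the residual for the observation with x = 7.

ŷ = -12.5 + 2.4·7 = 4.3
e = 2.4 − 4.3 = -1.9

e = -1.9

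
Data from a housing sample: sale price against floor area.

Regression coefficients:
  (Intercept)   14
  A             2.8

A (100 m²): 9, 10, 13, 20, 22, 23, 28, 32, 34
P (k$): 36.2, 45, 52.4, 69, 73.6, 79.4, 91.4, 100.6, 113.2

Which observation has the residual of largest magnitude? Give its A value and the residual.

A=9: P̂ = 14 + 2.8·9 = 39.2; e = 36.2 − 39.2 = -3
A=10: P̂ = 14 + 2.8·10 = 42; e = 45 − 42 = 3
A=13: P̂ = 14 + 2.8·13 = 50.4; e = 52.4 − 50.4 = 2
A=20: P̂ = 14 + 2.8·20 = 70; e = 69 − 70 = -1
A=22: P̂ = 14 + 2.8·22 = 75.6; e = 73.6 − 75.6 = -2
A=23: P̂ = 14 + 2.8·23 = 78.4; e = 79.4 − 78.4 = 1
A=28: P̂ = 14 + 2.8·28 = 92.4; e = 91.4 − 92.4 = -1
A=32: P̂ = 14 + 2.8·32 = 103.6; e = 100.6 − 103.6 = -3
A=34: P̂ = 14 + 2.8·34 = 109.2; e = 113.2 − 109.2 = 4
Largest |e| is 4 at A = 34, residual 4.

A = 34, e = 4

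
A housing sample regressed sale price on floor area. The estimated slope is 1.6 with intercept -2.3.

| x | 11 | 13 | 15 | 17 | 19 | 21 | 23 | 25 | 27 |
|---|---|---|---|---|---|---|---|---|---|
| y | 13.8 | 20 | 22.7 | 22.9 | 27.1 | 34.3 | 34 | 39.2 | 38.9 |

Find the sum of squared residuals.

SSE = 26

x=11: ŷ = -2.3 + 1.6·11 = 15.3; r = 13.8 − 15.3 = -1.5
x=13: ŷ = -2.3 + 1.6·13 = 18.5; r = 20 − 18.5 = 1.5
x=15: ŷ = -2.3 + 1.6·15 = 21.7; r = 22.7 − 21.7 = 1
x=17: ŷ = -2.3 + 1.6·17 = 24.9; r = 22.9 − 24.9 = -2
x=19: ŷ = -2.3 + 1.6·19 = 28.1; r = 27.1 − 28.1 = -1
x=21: ŷ = -2.3 + 1.6·21 = 31.3; r = 34.3 − 31.3 = 3
x=23: ŷ = -2.3 + 1.6·23 = 34.5; r = 34 − 34.5 = -0.5
x=25: ŷ = -2.3 + 1.6·25 = 37.7; r = 39.2 − 37.7 = 1.5
x=27: ŷ = -2.3 + 1.6·27 = 40.9; r = 38.9 − 40.9 = -2
SSE = 2.25 + 2.25 + 1 + 4 + 1 + 9 + 0.25 + 2.25 + 4 = 26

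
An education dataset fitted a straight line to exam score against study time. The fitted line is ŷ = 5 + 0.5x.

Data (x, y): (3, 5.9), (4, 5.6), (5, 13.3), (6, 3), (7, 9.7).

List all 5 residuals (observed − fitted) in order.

-0.6, -1.4, 5.8, -5, 1.2

x=3: ŷ = 5 + 0.5·3 = 6.5; e = 5.9 − 6.5 = -0.6
x=4: ŷ = 5 + 0.5·4 = 7; e = 5.6 − 7 = -1.4
x=5: ŷ = 5 + 0.5·5 = 7.5; e = 13.3 − 7.5 = 5.8
x=6: ŷ = 5 + 0.5·6 = 8; e = 3 − 8 = -5
x=7: ŷ = 5 + 0.5·7 = 8.5; e = 9.7 − 8.5 = 1.2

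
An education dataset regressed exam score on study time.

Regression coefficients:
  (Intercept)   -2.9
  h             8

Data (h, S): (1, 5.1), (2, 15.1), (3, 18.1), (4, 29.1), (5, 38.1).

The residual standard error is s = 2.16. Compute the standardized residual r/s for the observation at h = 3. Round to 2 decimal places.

-1.39

Ŝ = -2.9 + 8·3 = 21.1
r = 18.1 − 21.1 = -3
r/s = -3 / 2.16 = -1.39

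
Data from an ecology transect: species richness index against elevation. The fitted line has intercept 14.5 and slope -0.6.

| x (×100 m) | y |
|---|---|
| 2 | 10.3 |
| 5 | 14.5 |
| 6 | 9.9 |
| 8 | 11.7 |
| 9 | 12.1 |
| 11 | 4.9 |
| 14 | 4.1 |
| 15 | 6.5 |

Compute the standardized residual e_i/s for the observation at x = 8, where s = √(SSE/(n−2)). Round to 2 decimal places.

0.72

x=2: ŷ = 14.5 − 0.6·2 = 13.3; e = 10.3 − 13.3 = -3
x=5: ŷ = 14.5 − 0.6·5 = 11.5; e = 14.5 − 11.5 = 3
x=6: ŷ = 14.5 − 0.6·6 = 10.9; e = 9.9 − 10.9 = -1
x=8: ŷ = 14.5 − 0.6·8 = 9.7; e = 11.7 − 9.7 = 2
x=9: ŷ = 14.5 − 0.6·9 = 9.1; e = 12.1 − 9.1 = 3
x=11: ŷ = 14.5 − 0.6·11 = 7.9; e = 4.9 − 7.9 = -3
x=14: ŷ = 14.5 − 0.6·14 = 6.1; e = 4.1 − 6.1 = -2
x=15: ŷ = 14.5 − 0.6·15 = 5.5; e = 6.5 − 5.5 = 1
SSE = 9 + 9 + 1 + 4 + 9 + 9 + 4 + 1 = 46
s = √(46/6) = 2.76887
e/s = 2 / 2.76887 = 0.72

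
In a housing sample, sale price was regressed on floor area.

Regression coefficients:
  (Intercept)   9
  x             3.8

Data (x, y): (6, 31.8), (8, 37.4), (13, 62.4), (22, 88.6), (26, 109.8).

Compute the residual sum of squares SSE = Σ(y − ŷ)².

SSE = 40

x=6: ŷ = 9 + 3.8·6 = 31.8; e = 31.8 − 31.8 = 0
x=8: ŷ = 9 + 3.8·8 = 39.4; e = 37.4 − 39.4 = -2
x=13: ŷ = 9 + 3.8·13 = 58.4; e = 62.4 − 58.4 = 4
x=22: ŷ = 9 + 3.8·22 = 92.6; e = 88.6 − 92.6 = -4
x=26: ŷ = 9 + 3.8·26 = 107.8; e = 109.8 − 107.8 = 2
SSE = 0 + 4 + 16 + 16 + 4 = 40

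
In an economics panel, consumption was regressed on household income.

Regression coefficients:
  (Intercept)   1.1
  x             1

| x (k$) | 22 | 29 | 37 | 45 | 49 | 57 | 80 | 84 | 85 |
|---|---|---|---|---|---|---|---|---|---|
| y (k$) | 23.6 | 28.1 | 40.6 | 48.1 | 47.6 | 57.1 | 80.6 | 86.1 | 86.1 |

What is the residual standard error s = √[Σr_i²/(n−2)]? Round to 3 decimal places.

s = 1.813

x=22: ŷ = 1.1 + 22 = 23.1; r = 23.6 − 23.1 = 0.5
x=29: ŷ = 1.1 + 29 = 30.1; r = 28.1 − 30.1 = -2
x=37: ŷ = 1.1 + 37 = 38.1; r = 40.6 − 38.1 = 2.5
x=45: ŷ = 1.1 + 45 = 46.1; r = 48.1 − 46.1 = 2
x=49: ŷ = 1.1 + 49 = 50.1; r = 47.6 − 50.1 = -2.5
x=57: ŷ = 1.1 + 57 = 58.1; r = 57.1 − 58.1 = -1
x=80: ŷ = 1.1 + 80 = 81.1; r = 80.6 − 81.1 = -0.5
x=84: ŷ = 1.1 + 84 = 85.1; r = 86.1 − 85.1 = 1
x=85: ŷ = 1.1 + 85 = 86.1; r = 86.1 − 86.1 = 0
SSE = 0.25 + 4 + 6.25 + 4 + 6.25 + 1 + 0.25 + 1 + 0 = 23
s = √(23/7) = √3.28571 ≈ 1.813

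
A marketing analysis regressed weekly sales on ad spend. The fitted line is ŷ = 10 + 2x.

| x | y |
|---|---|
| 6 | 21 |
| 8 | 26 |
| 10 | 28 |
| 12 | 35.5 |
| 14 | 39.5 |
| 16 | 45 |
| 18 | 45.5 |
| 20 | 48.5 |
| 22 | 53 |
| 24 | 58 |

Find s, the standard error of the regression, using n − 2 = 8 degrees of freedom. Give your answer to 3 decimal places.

s = 1.658

x=6: ŷ = 10 + 2·6 = 22; e = 21 − 22 = -1
x=8: ŷ = 10 + 2·8 = 26; e = 26 − 26 = 0
x=10: ŷ = 10 + 2·10 = 30; e = 28 − 30 = -2
x=12: ŷ = 10 + 2·12 = 34; e = 35.5 − 34 = 1.5
x=14: ŷ = 10 + 2·14 = 38; e = 39.5 − 38 = 1.5
x=16: ŷ = 10 + 2·16 = 42; e = 45 − 42 = 3
x=18: ŷ = 10 + 2·18 = 46; e = 45.5 − 46 = -0.5
x=20: ŷ = 10 + 2·20 = 50; e = 48.5 − 50 = -1.5
x=22: ŷ = 10 + 2·22 = 54; e = 53 − 54 = -1
x=24: ŷ = 10 + 2·24 = 58; e = 58 − 58 = 0
SSE = 1 + 0 + 4 + 2.25 + 2.25 + 9 + 0.25 + 2.25 + 1 + 0 = 22
s = √(22/8) = √2.75 ≈ 1.658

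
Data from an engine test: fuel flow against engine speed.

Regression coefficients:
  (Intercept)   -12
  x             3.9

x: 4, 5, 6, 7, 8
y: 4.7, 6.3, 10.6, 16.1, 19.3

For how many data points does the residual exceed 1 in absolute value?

2

x=4: ŷ = -12 + 3.9·4 = 3.6; e = 4.7 − 3.6 = 1.1
x=5: ŷ = -12 + 3.9·5 = 7.5; e = 6.3 − 7.5 = -1.2
x=6: ŷ = -12 + 3.9·6 = 11.4; e = 10.6 − 11.4 = -0.8
x=7: ŷ = -12 + 3.9·7 = 15.3; e = 16.1 − 15.3 = 0.8
x=8: ŷ = -12 + 3.9·8 = 19.2; e = 19.3 − 19.2 = 0.1
|e| > 1: x=4 (|e|=1.1), x=5 (|e|=1.2) → 2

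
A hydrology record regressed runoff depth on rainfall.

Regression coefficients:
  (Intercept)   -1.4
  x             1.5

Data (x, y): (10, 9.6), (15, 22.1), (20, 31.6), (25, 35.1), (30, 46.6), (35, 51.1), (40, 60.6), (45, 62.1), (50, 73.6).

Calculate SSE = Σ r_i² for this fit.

SSE = 56

x=10: ŷ = -1.4 + 1.5·10 = 13.6; r = 9.6 − 13.6 = -4
x=15: ŷ = -1.4 + 1.5·15 = 21.1; r = 22.1 − 21.1 = 1
x=20: ŷ = -1.4 + 1.5·20 = 28.6; r = 31.6 − 28.6 = 3
x=25: ŷ = -1.4 + 1.5·25 = 36.1; r = 35.1 − 36.1 = -1
x=30: ŷ = -1.4 + 1.5·30 = 43.6; r = 46.6 − 43.6 = 3
x=35: ŷ = -1.4 + 1.5·35 = 51.1; r = 51.1 − 51.1 = 0
x=40: ŷ = -1.4 + 1.5·40 = 58.6; r = 60.6 − 58.6 = 2
x=45: ŷ = -1.4 + 1.5·45 = 66.1; r = 62.1 − 66.1 = -4
x=50: ŷ = -1.4 + 1.5·50 = 73.6; r = 73.6 − 73.6 = 0
SSE = 16 + 1 + 9 + 1 + 9 + 0 + 4 + 16 + 0 = 56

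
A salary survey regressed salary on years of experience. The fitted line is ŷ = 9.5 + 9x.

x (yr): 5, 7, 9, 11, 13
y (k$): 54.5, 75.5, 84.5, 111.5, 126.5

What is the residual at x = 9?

ŷ = 9.5 + 9·9 = 90.5
r = 84.5 − 90.5 = -6

r = -6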